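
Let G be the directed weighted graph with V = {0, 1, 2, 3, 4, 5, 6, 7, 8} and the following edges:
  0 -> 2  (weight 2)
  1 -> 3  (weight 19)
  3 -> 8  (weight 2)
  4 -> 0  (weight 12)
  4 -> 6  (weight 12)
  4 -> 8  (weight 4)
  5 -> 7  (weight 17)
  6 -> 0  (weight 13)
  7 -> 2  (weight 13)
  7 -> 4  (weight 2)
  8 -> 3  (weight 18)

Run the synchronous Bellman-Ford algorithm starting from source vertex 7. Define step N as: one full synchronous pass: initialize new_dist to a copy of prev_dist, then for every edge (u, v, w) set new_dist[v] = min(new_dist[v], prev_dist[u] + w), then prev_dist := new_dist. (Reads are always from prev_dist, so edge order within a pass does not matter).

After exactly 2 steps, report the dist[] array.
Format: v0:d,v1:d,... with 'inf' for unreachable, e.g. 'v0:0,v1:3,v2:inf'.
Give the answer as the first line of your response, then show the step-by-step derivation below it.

v0:14,v1:inf,v2:13,v3:inf,v4:2,v5:inf,v6:14,v7:0,v8:6

step 1: dist = v0:inf,v1:inf,v2:13,v3:inf,v4:2,v5:inf,v6:inf,v7:0,v8:inf
step 2: dist = v0:14,v1:inf,v2:13,v3:inf,v4:2,v5:inf,v6:14,v7:0,v8:6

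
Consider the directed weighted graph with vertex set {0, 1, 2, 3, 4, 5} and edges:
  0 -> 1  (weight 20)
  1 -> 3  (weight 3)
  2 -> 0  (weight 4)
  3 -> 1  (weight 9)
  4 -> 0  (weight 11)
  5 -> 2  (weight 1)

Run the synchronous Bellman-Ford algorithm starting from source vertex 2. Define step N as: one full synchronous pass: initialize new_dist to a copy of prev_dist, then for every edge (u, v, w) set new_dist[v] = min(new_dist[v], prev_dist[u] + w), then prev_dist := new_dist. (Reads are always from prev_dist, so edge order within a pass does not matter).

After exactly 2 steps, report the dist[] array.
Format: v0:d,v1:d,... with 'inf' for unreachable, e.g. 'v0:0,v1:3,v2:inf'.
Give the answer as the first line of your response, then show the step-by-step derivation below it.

v0:4,v1:24,v2:0,v3:inf,v4:inf,v5:inf

step 1: dist = v0:4,v1:inf,v2:0,v3:inf,v4:inf,v5:inf
step 2: dist = v0:4,v1:24,v2:0,v3:inf,v4:inf,v5:inf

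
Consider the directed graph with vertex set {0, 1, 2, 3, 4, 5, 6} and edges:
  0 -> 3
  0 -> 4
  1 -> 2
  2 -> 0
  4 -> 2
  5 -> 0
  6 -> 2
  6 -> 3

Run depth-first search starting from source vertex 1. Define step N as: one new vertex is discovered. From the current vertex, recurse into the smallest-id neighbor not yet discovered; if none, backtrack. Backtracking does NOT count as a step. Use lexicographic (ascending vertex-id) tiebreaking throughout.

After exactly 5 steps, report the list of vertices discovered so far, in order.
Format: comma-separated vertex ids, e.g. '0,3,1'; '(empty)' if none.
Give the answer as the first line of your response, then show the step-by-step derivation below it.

1,2,0,3,4

step 1: discover 1; path=1; order=1
step 2: discover 2; path=1>2; order=1,2
step 3: discover 0; path=1>2>0; order=1,2,0
step 4: discover 3; path=1>2>0>3; order=1,2,0,3
step 5: discover 4; path=1>2>0>4; order=1,2,0,3,4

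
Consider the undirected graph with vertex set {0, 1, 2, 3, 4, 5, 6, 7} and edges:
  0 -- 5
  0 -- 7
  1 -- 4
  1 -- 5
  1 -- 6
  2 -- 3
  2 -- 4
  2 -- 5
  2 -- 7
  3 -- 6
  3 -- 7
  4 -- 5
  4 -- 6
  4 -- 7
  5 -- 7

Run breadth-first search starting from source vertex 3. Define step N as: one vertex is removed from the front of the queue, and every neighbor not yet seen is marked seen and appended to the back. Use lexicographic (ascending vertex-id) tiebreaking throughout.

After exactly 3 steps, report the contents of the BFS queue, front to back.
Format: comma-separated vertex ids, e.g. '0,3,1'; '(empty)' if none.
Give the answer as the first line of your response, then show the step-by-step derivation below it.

7,4,5,1

step 1: dequeue 3; queue=[2,6,7]; order=3
step 2: dequeue 2; queue=[6,7,4,5]; order=3,2
step 3: dequeue 6; queue=[7,4,5,1]; order=3,2,6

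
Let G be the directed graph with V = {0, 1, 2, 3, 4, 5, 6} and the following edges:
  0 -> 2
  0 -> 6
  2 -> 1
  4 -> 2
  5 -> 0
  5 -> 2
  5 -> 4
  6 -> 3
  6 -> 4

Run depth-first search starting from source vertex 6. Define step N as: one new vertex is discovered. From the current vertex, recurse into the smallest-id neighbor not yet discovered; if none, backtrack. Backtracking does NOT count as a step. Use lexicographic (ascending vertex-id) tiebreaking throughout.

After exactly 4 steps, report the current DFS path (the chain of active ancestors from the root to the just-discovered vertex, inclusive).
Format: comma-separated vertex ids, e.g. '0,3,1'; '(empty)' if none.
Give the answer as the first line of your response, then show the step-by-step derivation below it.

6,4,2

step 1: discover 6; path=6; order=6
step 2: discover 3; path=6>3; order=6,3
step 3: discover 4; path=6>4; order=6,3,4
step 4: discover 2; path=6>4>2; order=6,3,4,2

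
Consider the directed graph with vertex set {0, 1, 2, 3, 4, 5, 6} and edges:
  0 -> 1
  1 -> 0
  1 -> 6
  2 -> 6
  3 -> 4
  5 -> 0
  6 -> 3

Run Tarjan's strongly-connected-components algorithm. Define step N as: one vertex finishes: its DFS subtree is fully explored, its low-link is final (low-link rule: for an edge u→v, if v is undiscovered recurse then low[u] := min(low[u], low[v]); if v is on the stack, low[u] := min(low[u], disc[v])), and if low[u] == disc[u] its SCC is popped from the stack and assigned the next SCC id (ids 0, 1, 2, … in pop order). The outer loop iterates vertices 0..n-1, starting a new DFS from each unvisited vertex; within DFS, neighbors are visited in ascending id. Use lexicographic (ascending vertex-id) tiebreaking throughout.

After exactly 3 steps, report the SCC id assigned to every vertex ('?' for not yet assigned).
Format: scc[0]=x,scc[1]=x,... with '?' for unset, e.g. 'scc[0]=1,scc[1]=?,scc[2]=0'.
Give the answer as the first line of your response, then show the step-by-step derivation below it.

scc[0]=?,scc[1]=?,scc[2]=?,scc[3]=1,scc[4]=0,scc[5]=?,scc[6]=2

step 1: low=(low[0]=0,low[1]=0,low[2]=?,low[3]=3,low[4]=4,low[5]=?,low[6]=2); scc=(scc[0]=?,scc[1]=?,scc[2]=?,scc[3]=?,scc[4]=0,scc[5]=?,scc[6]=?)
step 2: low=(low[0]=0,low[1]=0,low[2]=?,low[3]=3,low[4]=4,low[5]=?,low[6]=2); scc=(scc[0]=?,scc[1]=?,scc[2]=?,scc[3]=1,scc[4]=0,scc[5]=?,scc[6]=?)
step 3: low=(low[0]=0,low[1]=0,low[2]=?,low[3]=3,low[4]=4,low[5]=?,low[6]=2); scc=(scc[0]=?,scc[1]=?,scc[2]=?,scc[3]=1,scc[4]=0,scc[5]=?,scc[6]=2)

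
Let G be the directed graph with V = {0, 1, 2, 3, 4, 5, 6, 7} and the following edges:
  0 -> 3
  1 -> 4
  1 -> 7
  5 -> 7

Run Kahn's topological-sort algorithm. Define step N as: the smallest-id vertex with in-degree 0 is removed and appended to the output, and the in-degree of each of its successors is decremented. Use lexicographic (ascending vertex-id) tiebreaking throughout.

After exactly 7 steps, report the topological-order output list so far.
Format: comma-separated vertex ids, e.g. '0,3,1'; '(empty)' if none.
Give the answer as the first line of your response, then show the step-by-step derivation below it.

0,1,2,3,4,5,6

step 1: output 0; order=[0]; indeg=(0,0,0,0,1,0,0,2)
step 2: output 1; order=[0,1]; indeg=(0,0,0,0,0,0,0,1)
step 3: output 2; order=[0,1,2]; indeg=(0,0,0,0,0,0,0,1)
step 4: output 3; order=[0,1,2,3]; indeg=(0,0,0,0,0,0,0,1)
step 5: output 4; order=[0,1,2,3,4]; indeg=(0,0,0,0,0,0,0,1)
step 6: output 5; order=[0,1,2,3,4,5]; indeg=(0,0,0,0,0,0,0,0)
step 7: output 6; order=[0,1,2,3,4,5,6]; indeg=(0,0,0,0,0,0,0,0)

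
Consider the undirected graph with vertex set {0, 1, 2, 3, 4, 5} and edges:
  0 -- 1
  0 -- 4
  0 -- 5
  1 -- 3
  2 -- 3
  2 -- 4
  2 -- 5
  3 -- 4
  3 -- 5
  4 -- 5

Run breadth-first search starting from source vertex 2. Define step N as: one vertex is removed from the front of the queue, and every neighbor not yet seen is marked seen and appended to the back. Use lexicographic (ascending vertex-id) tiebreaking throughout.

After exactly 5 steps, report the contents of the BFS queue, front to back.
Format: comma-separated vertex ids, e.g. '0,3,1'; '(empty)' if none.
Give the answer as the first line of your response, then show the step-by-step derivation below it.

0

step 1: dequeue 2; queue=[3,4,5]; order=2
step 2: dequeue 3; queue=[4,5,1]; order=2,3
step 3: dequeue 4; queue=[5,1,0]; order=2,3,4
step 4: dequeue 5; queue=[1,0]; order=2,3,4,5
step 5: dequeue 1; queue=[0]; order=2,3,4,5,1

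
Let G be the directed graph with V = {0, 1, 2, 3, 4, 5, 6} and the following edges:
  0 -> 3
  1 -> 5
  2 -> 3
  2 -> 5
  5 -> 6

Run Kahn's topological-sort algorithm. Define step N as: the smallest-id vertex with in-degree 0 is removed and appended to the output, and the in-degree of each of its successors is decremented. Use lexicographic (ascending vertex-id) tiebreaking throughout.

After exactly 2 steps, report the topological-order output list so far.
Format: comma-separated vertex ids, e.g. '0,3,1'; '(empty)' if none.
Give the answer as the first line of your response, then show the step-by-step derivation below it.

0,1

step 1: output 0; order=[0]; indeg=(0,0,0,1,0,2,1)
step 2: output 1; order=[0,1]; indeg=(0,0,0,1,0,1,1)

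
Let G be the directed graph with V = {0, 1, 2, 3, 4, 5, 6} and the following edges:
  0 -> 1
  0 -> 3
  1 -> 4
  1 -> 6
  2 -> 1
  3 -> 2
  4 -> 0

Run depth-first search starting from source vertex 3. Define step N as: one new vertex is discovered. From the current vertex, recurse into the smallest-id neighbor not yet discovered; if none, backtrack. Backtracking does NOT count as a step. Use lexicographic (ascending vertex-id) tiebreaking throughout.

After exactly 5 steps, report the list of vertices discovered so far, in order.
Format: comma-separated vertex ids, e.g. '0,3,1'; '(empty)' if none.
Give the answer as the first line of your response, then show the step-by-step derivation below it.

3,2,1,4,0

step 1: discover 3; path=3; order=3
step 2: discover 2; path=3>2; order=3,2
step 3: discover 1; path=3>2>1; order=3,2,1
step 4: discover 4; path=3>2>1>4; order=3,2,1,4
step 5: discover 0; path=3>2>1>4>0; order=3,2,1,4,0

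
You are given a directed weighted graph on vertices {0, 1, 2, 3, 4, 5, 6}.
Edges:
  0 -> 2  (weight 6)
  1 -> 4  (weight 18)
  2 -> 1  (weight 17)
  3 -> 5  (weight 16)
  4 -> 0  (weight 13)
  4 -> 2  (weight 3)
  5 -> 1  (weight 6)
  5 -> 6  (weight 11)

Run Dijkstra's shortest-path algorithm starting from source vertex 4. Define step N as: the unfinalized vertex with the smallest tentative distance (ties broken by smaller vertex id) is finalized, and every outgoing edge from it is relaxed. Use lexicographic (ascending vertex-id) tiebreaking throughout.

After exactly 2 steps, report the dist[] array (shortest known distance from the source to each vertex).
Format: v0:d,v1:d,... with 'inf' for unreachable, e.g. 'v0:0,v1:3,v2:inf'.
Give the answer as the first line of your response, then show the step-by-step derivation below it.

v0:13,v1:20,v2:3,v3:inf,v4:0,v5:inf,v6:inf

step 1: dist = v0:13,v1:inf,v2:3,v3:inf,v4:0,v5:inf,v6:inf
step 2: dist = v0:13,v1:20,v2:3,v3:inf,v4:0,v5:inf,v6:inf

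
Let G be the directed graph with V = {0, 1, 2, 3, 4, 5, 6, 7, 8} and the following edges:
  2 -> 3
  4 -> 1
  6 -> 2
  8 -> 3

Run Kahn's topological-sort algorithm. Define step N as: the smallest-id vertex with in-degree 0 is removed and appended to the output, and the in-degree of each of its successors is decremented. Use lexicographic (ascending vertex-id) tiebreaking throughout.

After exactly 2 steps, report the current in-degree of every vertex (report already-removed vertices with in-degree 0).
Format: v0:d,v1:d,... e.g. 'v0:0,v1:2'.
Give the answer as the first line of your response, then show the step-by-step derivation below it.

v0:0,v1:0,v2:1,v3:2,v4:0,v5:0,v6:0,v7:0,v8:0

step 1: output 0; order=[0]; indeg=(0,1,1,2,0,0,0,0,0)
step 2: output 4; order=[0,4]; indeg=(0,0,1,2,0,0,0,0,0)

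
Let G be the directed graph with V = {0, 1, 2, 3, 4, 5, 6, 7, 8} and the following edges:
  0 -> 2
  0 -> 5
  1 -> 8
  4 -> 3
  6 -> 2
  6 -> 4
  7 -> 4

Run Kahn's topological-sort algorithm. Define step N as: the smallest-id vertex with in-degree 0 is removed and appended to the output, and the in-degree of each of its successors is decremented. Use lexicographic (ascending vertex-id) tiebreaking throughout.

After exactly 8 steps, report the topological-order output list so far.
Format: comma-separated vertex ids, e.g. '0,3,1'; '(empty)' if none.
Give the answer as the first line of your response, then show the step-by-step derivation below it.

0,1,5,6,2,7,4,3

step 1: output 0; order=[0]; indeg=(0,0,1,1,2,0,0,0,1)
step 2: output 1; order=[0,1]; indeg=(0,0,1,1,2,0,0,0,0)
step 3: output 5; order=[0,1,5]; indeg=(0,0,1,1,2,0,0,0,0)
step 4: output 6; order=[0,1,5,6]; indeg=(0,0,0,1,1,0,0,0,0)
step 5: output 2; order=[0,1,5,6,2]; indeg=(0,0,0,1,1,0,0,0,0)
step 6: output 7; order=[0,1,5,6,2,7]; indeg=(0,0,0,1,0,0,0,0,0)
step 7: output 4; order=[0,1,5,6,2,7,4]; indeg=(0,0,0,0,0,0,0,0,0)
step 8: output 3; order=[0,1,5,6,2,7,4,3]; indeg=(0,0,0,0,0,0,0,0,0)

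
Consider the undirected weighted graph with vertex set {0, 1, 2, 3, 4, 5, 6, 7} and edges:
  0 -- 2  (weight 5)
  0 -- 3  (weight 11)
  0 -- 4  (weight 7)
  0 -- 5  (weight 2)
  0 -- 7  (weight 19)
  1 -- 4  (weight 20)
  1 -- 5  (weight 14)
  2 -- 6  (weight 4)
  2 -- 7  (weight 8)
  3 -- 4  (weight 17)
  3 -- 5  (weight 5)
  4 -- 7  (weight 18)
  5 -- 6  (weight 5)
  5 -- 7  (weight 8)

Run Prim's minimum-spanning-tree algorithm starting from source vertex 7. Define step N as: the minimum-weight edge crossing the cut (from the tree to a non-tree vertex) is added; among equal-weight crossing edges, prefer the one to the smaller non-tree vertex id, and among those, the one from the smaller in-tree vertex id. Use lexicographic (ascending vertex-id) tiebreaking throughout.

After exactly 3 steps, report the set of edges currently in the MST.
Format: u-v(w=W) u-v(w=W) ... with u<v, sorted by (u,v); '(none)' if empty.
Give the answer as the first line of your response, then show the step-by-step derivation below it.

0-2(w=5) 2-6(w=4) 2-7(w=8)

step 1: add edge 2-7 (w=8); MST = {2-7(w=8)}
step 2: add edge 2-6 (w=4); MST = {2-6(w=4) 2-7(w=8)}
step 3: add edge 0-2 (w=5); MST = {0-2(w=5) 2-6(w=4) 2-7(w=8)}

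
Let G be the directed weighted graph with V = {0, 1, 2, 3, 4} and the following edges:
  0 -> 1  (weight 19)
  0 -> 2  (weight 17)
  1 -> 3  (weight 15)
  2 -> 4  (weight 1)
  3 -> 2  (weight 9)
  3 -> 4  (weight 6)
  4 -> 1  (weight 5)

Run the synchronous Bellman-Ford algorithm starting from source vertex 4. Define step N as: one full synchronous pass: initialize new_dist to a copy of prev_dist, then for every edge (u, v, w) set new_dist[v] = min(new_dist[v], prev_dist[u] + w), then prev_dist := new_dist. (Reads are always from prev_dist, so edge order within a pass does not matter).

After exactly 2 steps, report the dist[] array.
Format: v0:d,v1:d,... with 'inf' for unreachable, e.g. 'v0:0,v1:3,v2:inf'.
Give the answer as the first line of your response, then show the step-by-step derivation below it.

v0:inf,v1:5,v2:inf,v3:20,v4:0

step 1: dist = v0:inf,v1:5,v2:inf,v3:inf,v4:0
step 2: dist = v0:inf,v1:5,v2:inf,v3:20,v4:0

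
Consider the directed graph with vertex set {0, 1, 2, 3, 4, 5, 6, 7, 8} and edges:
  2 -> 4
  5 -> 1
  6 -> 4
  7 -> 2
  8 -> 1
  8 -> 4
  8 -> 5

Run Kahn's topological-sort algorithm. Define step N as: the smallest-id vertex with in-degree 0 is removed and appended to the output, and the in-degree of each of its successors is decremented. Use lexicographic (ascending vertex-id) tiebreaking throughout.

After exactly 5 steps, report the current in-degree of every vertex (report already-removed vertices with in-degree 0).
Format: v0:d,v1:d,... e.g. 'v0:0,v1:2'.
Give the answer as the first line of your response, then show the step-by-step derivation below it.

v0:0,v1:2,v2:0,v3:0,v4:1,v5:1,v6:0,v7:0,v8:0

step 1: output 0; order=[0]; indeg=(0,2,1,0,3,1,0,0,0)
step 2: output 3; order=[0,3]; indeg=(0,2,1,0,3,1,0,0,0)
step 3: output 6; order=[0,3,6]; indeg=(0,2,1,0,2,1,0,0,0)
step 4: output 7; order=[0,3,6,7]; indeg=(0,2,0,0,2,1,0,0,0)
step 5: output 2; order=[0,3,6,7,2]; indeg=(0,2,0,0,1,1,0,0,0)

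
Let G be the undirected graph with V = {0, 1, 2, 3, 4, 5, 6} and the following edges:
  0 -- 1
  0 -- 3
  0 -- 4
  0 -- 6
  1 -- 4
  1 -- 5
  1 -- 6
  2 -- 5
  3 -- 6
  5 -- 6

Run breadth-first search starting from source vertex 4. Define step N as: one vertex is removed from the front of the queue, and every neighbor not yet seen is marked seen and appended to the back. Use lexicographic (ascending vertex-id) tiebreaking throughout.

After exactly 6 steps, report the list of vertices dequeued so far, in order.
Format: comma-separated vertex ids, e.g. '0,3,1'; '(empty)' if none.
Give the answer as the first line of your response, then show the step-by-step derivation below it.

4,0,1,3,6,5

step 1: dequeue 4; queue=[0,1]; order=4
step 2: dequeue 0; queue=[1,3,6]; order=4,0
step 3: dequeue 1; queue=[3,6,5]; order=4,0,1
step 4: dequeue 3; queue=[6,5]; order=4,0,1,3
step 5: dequeue 6; queue=[5]; order=4,0,1,3,6
step 6: dequeue 5; queue=[2]; order=4,0,1,3,6,5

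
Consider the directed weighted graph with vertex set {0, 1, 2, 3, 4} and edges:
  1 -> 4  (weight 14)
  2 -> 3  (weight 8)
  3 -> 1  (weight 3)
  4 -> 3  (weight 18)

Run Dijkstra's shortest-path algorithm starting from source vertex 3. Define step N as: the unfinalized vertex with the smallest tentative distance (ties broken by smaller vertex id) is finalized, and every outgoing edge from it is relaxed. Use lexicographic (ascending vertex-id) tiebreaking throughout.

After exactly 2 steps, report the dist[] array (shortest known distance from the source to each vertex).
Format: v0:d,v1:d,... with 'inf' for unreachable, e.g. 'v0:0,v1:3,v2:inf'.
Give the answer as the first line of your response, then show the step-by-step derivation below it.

v0:inf,v1:3,v2:inf,v3:0,v4:17

step 1: dist = v0:inf,v1:3,v2:inf,v3:0,v4:inf
step 2: dist = v0:inf,v1:3,v2:inf,v3:0,v4:17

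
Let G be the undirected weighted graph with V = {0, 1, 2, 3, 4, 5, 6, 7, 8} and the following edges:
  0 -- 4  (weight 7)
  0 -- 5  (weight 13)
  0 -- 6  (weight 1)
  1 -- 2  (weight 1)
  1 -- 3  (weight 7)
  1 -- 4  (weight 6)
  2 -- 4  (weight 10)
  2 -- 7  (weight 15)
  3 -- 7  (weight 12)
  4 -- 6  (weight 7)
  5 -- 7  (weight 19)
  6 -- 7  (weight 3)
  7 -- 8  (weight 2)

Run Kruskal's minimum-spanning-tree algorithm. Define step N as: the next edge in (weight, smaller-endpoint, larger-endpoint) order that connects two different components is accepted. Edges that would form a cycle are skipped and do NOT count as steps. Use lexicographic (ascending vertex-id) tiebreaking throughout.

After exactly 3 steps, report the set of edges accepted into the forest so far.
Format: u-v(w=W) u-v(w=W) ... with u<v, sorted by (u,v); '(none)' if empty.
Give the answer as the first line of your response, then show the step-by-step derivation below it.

0-6(w=1) 1-2(w=1) 7-8(w=2)

step 1: add edge 0-6 (w=1); MST = {0-6(w=1)}
step 2: add edge 1-2 (w=1); MST = {0-6(w=1) 1-2(w=1)}
step 3: add edge 7-8 (w=2); MST = {0-6(w=1) 1-2(w=1) 7-8(w=2)}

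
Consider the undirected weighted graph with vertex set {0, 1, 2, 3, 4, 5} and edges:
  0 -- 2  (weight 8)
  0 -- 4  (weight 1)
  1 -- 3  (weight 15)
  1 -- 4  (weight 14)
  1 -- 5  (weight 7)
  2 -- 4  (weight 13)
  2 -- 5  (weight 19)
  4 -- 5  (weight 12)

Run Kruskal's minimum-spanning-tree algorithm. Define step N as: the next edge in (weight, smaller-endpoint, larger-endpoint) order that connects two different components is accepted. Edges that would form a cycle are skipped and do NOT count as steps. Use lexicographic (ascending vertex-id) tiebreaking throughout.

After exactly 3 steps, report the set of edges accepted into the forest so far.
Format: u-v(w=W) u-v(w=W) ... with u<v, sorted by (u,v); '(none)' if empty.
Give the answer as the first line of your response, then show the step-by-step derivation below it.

0-2(w=8) 0-4(w=1) 1-5(w=7)

step 1: add edge 0-4 (w=1); MST = {0-4(w=1)}
step 2: add edge 1-5 (w=7); MST = {0-4(w=1) 1-5(w=7)}
step 3: add edge 0-2 (w=8); MST = {0-2(w=8) 0-4(w=1) 1-5(w=7)}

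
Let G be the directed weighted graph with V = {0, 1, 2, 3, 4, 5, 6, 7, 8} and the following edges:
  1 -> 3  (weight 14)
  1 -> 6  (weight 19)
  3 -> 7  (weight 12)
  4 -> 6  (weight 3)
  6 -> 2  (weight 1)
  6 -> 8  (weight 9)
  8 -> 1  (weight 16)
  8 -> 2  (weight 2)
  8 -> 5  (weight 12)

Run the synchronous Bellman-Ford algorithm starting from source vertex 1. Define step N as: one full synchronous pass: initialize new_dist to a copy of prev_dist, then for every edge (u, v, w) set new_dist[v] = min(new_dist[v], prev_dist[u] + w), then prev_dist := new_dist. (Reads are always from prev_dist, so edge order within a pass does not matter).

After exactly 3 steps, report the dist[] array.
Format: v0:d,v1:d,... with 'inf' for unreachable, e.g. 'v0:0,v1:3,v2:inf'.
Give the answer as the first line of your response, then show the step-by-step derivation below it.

v0:inf,v1:0,v2:20,v3:14,v4:inf,v5:40,v6:19,v7:26,v8:28

step 1: dist = v0:inf,v1:0,v2:inf,v3:14,v4:inf,v5:inf,v6:19,v7:inf,v8:inf
step 2: dist = v0:inf,v1:0,v2:20,v3:14,v4:inf,v5:inf,v6:19,v7:26,v8:28
step 3: dist = v0:inf,v1:0,v2:20,v3:14,v4:inf,v5:40,v6:19,v7:26,v8:28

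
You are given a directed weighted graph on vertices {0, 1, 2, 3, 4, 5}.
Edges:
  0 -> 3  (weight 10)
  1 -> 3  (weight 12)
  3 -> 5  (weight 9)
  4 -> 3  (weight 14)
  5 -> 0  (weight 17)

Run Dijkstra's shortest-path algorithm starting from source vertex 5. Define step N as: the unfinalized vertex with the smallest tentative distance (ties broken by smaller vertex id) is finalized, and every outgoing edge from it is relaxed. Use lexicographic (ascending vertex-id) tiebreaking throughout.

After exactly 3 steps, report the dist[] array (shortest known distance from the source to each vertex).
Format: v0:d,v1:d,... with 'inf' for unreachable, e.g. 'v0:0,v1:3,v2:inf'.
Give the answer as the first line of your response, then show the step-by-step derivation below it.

v0:17,v1:inf,v2:inf,v3:27,v4:inf,v5:0

step 1: dist = v0:17,v1:inf,v2:inf,v3:inf,v4:inf,v5:0
step 2: dist = v0:17,v1:inf,v2:inf,v3:27,v4:inf,v5:0
step 3: dist = v0:17,v1:inf,v2:inf,v3:27,v4:inf,v5:0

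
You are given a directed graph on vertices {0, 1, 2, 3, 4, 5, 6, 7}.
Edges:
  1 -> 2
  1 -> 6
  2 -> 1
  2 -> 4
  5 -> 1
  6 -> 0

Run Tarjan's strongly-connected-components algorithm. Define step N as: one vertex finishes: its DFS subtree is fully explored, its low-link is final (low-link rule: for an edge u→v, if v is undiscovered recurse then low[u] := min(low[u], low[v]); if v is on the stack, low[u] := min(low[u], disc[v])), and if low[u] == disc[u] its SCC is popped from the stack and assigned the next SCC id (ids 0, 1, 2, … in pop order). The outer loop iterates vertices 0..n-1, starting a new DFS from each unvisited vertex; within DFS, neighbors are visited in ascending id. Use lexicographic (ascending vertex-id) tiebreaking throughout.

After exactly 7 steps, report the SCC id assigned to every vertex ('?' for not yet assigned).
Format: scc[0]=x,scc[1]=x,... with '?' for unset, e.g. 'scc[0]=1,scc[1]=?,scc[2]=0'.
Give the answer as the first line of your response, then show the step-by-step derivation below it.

scc[0]=0,scc[1]=3,scc[2]=3,scc[3]=4,scc[4]=1,scc[5]=5,scc[6]=2,scc[7]=?

step 1: low=(low[0]=0,low[1]=?,low[2]=?,low[3]=?,low[4]=?,low[5]=?,low[6]=?,low[7]=?); scc=(scc[0]=0,scc[1]=?,scc[2]=?,scc[3]=?,scc[4]=?,scc[5]=?,scc[6]=?,scc[7]=?)
step 2: low=(low[0]=0,low[1]=1,low[2]=1,low[3]=?,low[4]=3,low[5]=?,low[6]=?,low[7]=?); scc=(scc[0]=0,scc[1]=?,scc[2]=?,scc[3]=?,scc[4]=1,scc[5]=?,scc[6]=?,scc[7]=?)
step 3: low=(low[0]=0,low[1]=1,low[2]=1,low[3]=?,low[4]=3,low[5]=?,low[6]=?,low[7]=?); scc=(scc[0]=0,scc[1]=?,scc[2]=?,scc[3]=?,scc[4]=1,scc[5]=?,scc[6]=?,scc[7]=?)
step 4: low=(low[0]=0,low[1]=1,low[2]=1,low[3]=?,low[4]=3,low[5]=?,low[6]=4,low[7]=?); scc=(scc[0]=0,scc[1]=?,scc[2]=?,scc[3]=?,scc[4]=1,scc[5]=?,scc[6]=2,scc[7]=?)
step 5: low=(low[0]=0,low[1]=1,low[2]=1,low[3]=?,low[4]=3,low[5]=?,low[6]=4,low[7]=?); scc=(scc[0]=0,scc[1]=3,scc[2]=3,scc[3]=?,scc[4]=1,scc[5]=?,scc[6]=2,scc[7]=?)
step 6: low=(low[0]=0,low[1]=1,low[2]=1,low[3]=5,low[4]=3,low[5]=?,low[6]=4,low[7]=?); scc=(scc[0]=0,scc[1]=3,scc[2]=3,scc[3]=4,scc[4]=1,scc[5]=?,scc[6]=2,scc[7]=?)
step 7: low=(low[0]=0,low[1]=1,low[2]=1,low[3]=5,low[4]=3,low[5]=6,low[6]=4,low[7]=?); scc=(scc[0]=0,scc[1]=3,scc[2]=3,scc[3]=4,scc[4]=1,scc[5]=5,scc[6]=2,scc[7]=?)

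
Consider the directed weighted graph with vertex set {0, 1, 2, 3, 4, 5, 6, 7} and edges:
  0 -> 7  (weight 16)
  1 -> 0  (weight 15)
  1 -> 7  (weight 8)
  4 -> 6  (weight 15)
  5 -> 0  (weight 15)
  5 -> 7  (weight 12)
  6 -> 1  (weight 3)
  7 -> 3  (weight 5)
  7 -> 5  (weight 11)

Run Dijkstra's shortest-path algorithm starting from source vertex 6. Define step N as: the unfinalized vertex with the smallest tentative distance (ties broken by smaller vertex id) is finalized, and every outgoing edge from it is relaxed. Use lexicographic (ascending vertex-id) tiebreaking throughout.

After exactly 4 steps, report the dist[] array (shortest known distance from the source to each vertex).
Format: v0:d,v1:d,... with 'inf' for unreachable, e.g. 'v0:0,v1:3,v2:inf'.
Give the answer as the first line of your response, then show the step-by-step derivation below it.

v0:18,v1:3,v2:inf,v3:16,v4:inf,v5:22,v6:0,v7:11

step 1: dist = v0:inf,v1:3,v2:inf,v3:inf,v4:inf,v5:inf,v6:0,v7:inf
step 2: dist = v0:18,v1:3,v2:inf,v3:inf,v4:inf,v5:inf,v6:0,v7:11
step 3: dist = v0:18,v1:3,v2:inf,v3:16,v4:inf,v5:22,v6:0,v7:11
step 4: dist = v0:18,v1:3,v2:inf,v3:16,v4:inf,v5:22,v6:0,v7:11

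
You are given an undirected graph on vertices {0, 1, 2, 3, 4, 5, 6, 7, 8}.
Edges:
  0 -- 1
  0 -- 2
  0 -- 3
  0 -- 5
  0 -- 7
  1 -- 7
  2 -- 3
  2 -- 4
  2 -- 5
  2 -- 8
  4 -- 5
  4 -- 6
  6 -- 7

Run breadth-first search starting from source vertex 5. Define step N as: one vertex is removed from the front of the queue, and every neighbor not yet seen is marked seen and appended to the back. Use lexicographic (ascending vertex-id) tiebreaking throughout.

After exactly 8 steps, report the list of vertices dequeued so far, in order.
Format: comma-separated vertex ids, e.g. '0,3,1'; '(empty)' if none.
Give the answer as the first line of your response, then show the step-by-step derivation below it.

5,0,2,4,1,3,7,8

step 1: dequeue 5; queue=[0,2,4]; order=5
step 2: dequeue 0; queue=[2,4,1,3,7]; order=5,0
step 3: dequeue 2; queue=[4,1,3,7,8]; order=5,0,2
step 4: dequeue 4; queue=[1,3,7,8,6]; order=5,0,2,4
step 5: dequeue 1; queue=[3,7,8,6]; order=5,0,2,4,1
step 6: dequeue 3; queue=[7,8,6]; order=5,0,2,4,1,3
step 7: dequeue 7; queue=[8,6]; order=5,0,2,4,1,3,7
step 8: dequeue 8; queue=[6]; order=5,0,2,4,1,3,7,8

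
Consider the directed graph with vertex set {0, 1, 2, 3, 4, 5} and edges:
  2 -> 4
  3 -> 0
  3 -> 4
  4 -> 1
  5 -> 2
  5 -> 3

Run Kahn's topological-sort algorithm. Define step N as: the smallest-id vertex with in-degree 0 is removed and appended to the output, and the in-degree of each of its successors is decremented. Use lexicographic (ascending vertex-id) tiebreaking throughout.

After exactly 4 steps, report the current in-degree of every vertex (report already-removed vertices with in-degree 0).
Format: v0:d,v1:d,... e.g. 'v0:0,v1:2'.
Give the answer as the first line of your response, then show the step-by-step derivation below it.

v0:0,v1:1,v2:0,v3:0,v4:0,v5:0

step 1: output 5; order=[5]; indeg=(1,1,0,0,2,0)
step 2: output 2; order=[5,2]; indeg=(1,1,0,0,1,0)
step 3: output 3; order=[5,2,3]; indeg=(0,1,0,0,0,0)
step 4: output 0; order=[5,2,3,0]; indeg=(0,1,0,0,0,0)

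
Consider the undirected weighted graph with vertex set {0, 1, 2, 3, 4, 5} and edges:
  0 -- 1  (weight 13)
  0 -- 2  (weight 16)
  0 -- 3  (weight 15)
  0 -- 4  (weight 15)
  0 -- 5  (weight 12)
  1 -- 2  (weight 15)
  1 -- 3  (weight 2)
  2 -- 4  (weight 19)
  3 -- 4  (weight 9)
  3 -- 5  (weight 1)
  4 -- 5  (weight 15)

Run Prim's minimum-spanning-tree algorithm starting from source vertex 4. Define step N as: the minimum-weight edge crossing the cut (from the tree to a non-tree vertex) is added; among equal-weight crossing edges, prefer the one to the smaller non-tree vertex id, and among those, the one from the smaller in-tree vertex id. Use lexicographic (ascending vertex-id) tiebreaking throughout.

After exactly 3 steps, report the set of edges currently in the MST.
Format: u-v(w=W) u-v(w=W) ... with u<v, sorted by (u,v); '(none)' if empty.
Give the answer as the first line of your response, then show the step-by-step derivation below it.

1-3(w=2) 3-4(w=9) 3-5(w=1)

step 1: add edge 3-4 (w=9); MST = {3-4(w=9)}
step 2: add edge 3-5 (w=1); MST = {3-4(w=9) 3-5(w=1)}
step 3: add edge 1-3 (w=2); MST = {1-3(w=2) 3-4(w=9) 3-5(w=1)}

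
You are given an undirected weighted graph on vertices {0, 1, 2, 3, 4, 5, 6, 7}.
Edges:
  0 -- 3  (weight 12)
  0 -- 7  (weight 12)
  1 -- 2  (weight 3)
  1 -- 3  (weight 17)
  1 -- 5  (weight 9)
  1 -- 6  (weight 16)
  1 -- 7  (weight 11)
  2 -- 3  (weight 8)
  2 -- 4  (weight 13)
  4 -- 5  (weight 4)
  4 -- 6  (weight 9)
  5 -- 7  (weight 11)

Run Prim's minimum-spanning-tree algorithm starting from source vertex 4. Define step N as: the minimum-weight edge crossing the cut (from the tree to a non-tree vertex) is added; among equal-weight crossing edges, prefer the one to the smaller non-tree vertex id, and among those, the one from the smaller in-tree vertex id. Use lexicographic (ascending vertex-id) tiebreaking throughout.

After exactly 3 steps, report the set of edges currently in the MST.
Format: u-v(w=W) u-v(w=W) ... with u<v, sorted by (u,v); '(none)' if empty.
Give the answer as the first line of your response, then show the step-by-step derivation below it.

1-2(w=3) 1-5(w=9) 4-5(w=4)

step 1: add edge 4-5 (w=4); MST = {4-5(w=4)}
step 2: add edge 1-5 (w=9); MST = {1-5(w=9) 4-5(w=4)}
step 3: add edge 1-2 (w=3); MST = {1-2(w=3) 1-5(w=9) 4-5(w=4)}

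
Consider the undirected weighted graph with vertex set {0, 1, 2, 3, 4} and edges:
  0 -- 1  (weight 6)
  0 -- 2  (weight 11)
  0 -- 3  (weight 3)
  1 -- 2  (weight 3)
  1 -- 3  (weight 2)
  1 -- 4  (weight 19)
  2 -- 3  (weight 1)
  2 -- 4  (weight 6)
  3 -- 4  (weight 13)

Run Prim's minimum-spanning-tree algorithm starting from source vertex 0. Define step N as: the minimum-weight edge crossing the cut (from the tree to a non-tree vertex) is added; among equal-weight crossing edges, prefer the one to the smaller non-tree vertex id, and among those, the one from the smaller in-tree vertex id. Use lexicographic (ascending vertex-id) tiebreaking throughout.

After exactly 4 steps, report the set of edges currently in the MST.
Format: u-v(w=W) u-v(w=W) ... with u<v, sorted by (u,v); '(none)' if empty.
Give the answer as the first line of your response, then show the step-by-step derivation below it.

0-3(w=3) 1-3(w=2) 2-3(w=1) 2-4(w=6)

step 1: add edge 0-3 (w=3); MST = {0-3(w=3)}
step 2: add edge 2-3 (w=1); MST = {0-3(w=3) 2-3(w=1)}
step 3: add edge 1-3 (w=2); MST = {0-3(w=3) 1-3(w=2) 2-3(w=1)}
step 4: add edge 2-4 (w=6); MST = {0-3(w=3) 1-3(w=2) 2-3(w=1) 2-4(w=6)}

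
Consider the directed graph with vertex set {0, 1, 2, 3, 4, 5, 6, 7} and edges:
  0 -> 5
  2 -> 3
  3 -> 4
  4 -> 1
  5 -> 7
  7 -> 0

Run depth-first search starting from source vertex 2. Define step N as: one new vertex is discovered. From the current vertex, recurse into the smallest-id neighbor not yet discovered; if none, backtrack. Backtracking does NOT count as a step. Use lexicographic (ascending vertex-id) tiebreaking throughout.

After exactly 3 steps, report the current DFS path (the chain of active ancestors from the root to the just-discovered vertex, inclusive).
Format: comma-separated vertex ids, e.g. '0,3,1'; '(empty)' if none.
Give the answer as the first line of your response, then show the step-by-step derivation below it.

2,3,4

step 1: discover 2; path=2; order=2
step 2: discover 3; path=2>3; order=2,3
step 3: discover 4; path=2>3>4; order=2,3,4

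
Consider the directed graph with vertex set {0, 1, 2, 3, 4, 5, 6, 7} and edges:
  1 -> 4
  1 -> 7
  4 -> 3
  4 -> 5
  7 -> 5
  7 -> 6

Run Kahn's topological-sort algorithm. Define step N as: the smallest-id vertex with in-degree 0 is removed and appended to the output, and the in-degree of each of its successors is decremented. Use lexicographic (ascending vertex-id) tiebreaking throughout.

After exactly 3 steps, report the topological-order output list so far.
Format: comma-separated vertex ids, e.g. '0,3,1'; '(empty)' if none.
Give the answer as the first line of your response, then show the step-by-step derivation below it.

0,1,2

step 1: output 0; order=[0]; indeg=(0,0,0,1,1,2,1,1)
step 2: output 1; order=[0,1]; indeg=(0,0,0,1,0,2,1,0)
step 3: output 2; order=[0,1,2]; indeg=(0,0,0,1,0,2,1,0)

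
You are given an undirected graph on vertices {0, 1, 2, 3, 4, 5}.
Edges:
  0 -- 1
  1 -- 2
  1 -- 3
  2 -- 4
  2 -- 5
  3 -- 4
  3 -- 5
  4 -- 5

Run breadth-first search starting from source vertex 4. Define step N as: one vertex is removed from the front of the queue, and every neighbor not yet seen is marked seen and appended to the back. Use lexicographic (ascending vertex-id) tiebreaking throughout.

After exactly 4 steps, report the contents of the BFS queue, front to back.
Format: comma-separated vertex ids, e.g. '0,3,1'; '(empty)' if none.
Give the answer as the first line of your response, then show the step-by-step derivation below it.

1

step 1: dequeue 4; queue=[2,3,5]; order=4
step 2: dequeue 2; queue=[3,5,1]; order=4,2
step 3: dequeue 3; queue=[5,1]; order=4,2,3
step 4: dequeue 5; queue=[1]; order=4,2,3,5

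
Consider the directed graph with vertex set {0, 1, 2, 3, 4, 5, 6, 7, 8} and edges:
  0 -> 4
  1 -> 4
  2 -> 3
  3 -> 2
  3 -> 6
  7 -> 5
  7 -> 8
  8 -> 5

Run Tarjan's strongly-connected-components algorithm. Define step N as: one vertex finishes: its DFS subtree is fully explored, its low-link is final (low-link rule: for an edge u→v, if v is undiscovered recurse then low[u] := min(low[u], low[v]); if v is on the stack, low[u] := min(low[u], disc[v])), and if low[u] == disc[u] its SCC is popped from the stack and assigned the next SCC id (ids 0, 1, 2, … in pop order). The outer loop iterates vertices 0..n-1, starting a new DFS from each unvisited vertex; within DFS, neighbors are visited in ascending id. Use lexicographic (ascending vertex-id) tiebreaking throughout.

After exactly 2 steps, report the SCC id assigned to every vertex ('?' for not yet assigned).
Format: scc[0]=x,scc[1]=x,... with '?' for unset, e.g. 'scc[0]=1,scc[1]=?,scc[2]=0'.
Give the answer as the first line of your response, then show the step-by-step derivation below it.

scc[0]=1,scc[1]=?,scc[2]=?,scc[3]=?,scc[4]=0,scc[5]=?,scc[6]=?,scc[7]=?,scc[8]=?

step 1: low=(low[0]=0,low[1]=?,low[2]=?,low[3]=?,low[4]=1,low[5]=?,low[6]=?,low[7]=?,low[8]=?); scc=(scc[0]=?,scc[1]=?,scc[2]=?,scc[3]=?,scc[4]=0,scc[5]=?,scc[6]=?,scc[7]=?,scc[8]=?)
step 2: low=(low[0]=0,low[1]=?,low[2]=?,low[3]=?,low[4]=1,low[5]=?,low[6]=?,low[7]=?,low[8]=?); scc=(scc[0]=1,scc[1]=?,scc[2]=?,scc[3]=?,scc[4]=0,scc[5]=?,scc[6]=?,scc[7]=?,scc[8]=?)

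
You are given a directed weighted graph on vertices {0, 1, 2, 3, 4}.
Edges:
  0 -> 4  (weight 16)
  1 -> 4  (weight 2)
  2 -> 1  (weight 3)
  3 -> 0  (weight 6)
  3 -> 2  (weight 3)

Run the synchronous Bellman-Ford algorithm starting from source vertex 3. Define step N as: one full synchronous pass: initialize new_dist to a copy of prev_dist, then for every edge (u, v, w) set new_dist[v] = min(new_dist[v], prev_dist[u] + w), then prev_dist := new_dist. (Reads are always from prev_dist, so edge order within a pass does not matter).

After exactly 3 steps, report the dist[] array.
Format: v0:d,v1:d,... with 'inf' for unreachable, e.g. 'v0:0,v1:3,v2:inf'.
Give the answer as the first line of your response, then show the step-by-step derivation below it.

v0:6,v1:6,v2:3,v3:0,v4:8

step 1: dist = v0:6,v1:inf,v2:3,v3:0,v4:inf
step 2: dist = v0:6,v1:6,v2:3,v3:0,v4:22
step 3: dist = v0:6,v1:6,v2:3,v3:0,v4:8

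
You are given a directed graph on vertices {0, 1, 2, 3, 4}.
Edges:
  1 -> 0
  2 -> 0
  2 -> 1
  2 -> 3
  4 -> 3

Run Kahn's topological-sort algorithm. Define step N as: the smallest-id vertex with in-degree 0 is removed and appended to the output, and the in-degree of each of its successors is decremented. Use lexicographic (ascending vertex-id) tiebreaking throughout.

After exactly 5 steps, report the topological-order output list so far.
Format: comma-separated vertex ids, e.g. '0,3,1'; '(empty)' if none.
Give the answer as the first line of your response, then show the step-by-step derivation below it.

2,1,0,4,3

step 1: output 2; order=[2]; indeg=(1,0,0,1,0)
step 2: output 1; order=[2,1]; indeg=(0,0,0,1,0)
step 3: output 0; order=[2,1,0]; indeg=(0,0,0,1,0)
step 4: output 4; order=[2,1,0,4]; indeg=(0,0,0,0,0)
step 5: output 3; order=[2,1,0,4,3]; indeg=(0,0,0,0,0)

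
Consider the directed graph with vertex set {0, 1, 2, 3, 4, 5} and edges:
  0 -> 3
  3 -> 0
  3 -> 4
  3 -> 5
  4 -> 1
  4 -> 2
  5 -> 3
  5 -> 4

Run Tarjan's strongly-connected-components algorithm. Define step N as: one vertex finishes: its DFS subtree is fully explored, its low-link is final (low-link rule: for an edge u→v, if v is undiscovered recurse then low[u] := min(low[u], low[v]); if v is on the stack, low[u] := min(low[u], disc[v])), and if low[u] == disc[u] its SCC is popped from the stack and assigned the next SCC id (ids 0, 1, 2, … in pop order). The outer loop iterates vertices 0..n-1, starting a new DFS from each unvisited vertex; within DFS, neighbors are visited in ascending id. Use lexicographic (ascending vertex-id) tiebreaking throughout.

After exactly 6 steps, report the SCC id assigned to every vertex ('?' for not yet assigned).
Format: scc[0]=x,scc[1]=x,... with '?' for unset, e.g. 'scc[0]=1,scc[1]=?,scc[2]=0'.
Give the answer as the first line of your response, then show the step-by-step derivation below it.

scc[0]=3,scc[1]=0,scc[2]=1,scc[3]=3,scc[4]=2,scc[5]=3

step 1: low=(low[0]=0,low[1]=3,low[2]=?,low[3]=0,low[4]=2,low[5]=?); scc=(scc[0]=?,scc[1]=0,scc[2]=?,scc[3]=?,scc[4]=?,scc[5]=?)
step 2: low=(low[0]=0,low[1]=3,low[2]=4,low[3]=0,low[4]=2,low[5]=?); scc=(scc[0]=?,scc[1]=0,scc[2]=1,scc[3]=?,scc[4]=?,scc[5]=?)
step 3: low=(low[0]=0,low[1]=3,low[2]=4,low[3]=0,low[4]=2,low[5]=?); scc=(scc[0]=?,scc[1]=0,scc[2]=1,scc[3]=?,scc[4]=2,scc[5]=?)
step 4: low=(low[0]=0,low[1]=3,low[2]=4,low[3]=0,low[4]=2,low[5]=1); scc=(scc[0]=?,scc[1]=0,scc[2]=1,scc[3]=?,scc[4]=2,scc[5]=?)
step 5: low=(low[0]=0,low[1]=3,low[2]=4,low[3]=0,low[4]=2,low[5]=1); scc=(scc[0]=?,scc[1]=0,scc[2]=1,scc[3]=?,scc[4]=2,scc[5]=?)
step 6: low=(low[0]=0,low[1]=3,low[2]=4,low[3]=0,low[4]=2,low[5]=1); scc=(scc[0]=3,scc[1]=0,scc[2]=1,scc[3]=3,scc[4]=2,scc[5]=3)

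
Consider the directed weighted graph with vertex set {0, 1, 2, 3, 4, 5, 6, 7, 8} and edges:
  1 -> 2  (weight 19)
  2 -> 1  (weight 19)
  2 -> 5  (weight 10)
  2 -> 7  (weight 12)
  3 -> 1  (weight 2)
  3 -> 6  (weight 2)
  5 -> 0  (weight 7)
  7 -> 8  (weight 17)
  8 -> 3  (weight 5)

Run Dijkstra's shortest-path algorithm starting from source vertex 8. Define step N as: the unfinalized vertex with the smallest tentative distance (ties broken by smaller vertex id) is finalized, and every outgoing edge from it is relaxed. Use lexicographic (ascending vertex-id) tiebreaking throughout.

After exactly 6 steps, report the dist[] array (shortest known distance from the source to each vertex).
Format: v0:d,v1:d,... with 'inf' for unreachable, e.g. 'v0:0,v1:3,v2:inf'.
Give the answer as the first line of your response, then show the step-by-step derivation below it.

v0:43,v1:7,v2:26,v3:5,v4:inf,v5:36,v6:7,v7:38,v8:0

step 1: dist = v0:inf,v1:inf,v2:inf,v3:5,v4:inf,v5:inf,v6:inf,v7:inf,v8:0
step 2: dist = v0:inf,v1:7,v2:inf,v3:5,v4:inf,v5:inf,v6:7,v7:inf,v8:0
step 3: dist = v0:inf,v1:7,v2:26,v3:5,v4:inf,v5:inf,v6:7,v7:inf,v8:0
step 4: dist = v0:inf,v1:7,v2:26,v3:5,v4:inf,v5:inf,v6:7,v7:inf,v8:0
step 5: dist = v0:inf,v1:7,v2:26,v3:5,v4:inf,v5:36,v6:7,v7:38,v8:0
step 6: dist = v0:43,v1:7,v2:26,v3:5,v4:inf,v5:36,v6:7,v7:38,v8:0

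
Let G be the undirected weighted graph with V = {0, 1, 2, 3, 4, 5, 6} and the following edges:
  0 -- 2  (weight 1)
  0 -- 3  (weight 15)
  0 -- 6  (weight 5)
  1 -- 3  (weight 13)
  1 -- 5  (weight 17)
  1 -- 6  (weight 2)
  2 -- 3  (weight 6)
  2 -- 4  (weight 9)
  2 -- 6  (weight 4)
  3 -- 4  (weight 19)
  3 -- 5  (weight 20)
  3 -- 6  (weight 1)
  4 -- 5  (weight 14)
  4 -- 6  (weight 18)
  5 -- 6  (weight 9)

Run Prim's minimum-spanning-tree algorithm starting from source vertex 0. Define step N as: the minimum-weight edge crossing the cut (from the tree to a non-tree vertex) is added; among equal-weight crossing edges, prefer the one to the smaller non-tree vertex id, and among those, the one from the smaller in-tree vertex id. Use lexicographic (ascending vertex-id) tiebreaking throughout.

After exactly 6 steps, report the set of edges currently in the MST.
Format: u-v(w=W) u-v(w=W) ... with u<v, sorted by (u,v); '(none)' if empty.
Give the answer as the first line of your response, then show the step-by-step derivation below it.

0-2(w=1) 1-6(w=2) 2-4(w=9) 2-6(w=4) 3-6(w=1) 5-6(w=9)

step 1: add edge 0-2 (w=1); MST = {0-2(w=1)}
step 2: add edge 2-6 (w=4); MST = {0-2(w=1) 2-6(w=4)}
step 3: add edge 3-6 (w=1); MST = {0-2(w=1) 2-6(w=4) 3-6(w=1)}
step 4: add edge 1-6 (w=2); MST = {0-2(w=1) 1-6(w=2) 2-6(w=4) 3-6(w=1)}
step 5: add edge 2-4 (w=9); MST = {0-2(w=1) 1-6(w=2) 2-4(w=9) 2-6(w=4) 3-6(w=1)}
step 6: add edge 5-6 (w=9); MST = {0-2(w=1) 1-6(w=2) 2-4(w=9) 2-6(w=4) 3-6(w=1) 5-6(w=9)}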